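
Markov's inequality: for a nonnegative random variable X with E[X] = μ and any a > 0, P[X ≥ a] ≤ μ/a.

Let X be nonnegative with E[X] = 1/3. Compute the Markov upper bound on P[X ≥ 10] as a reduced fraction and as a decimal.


μ = E[X] = 1/3, a = 10.
Markov: P[X ≥ 10] ≤ μ/a = (1/3)/10 = 1/30.
Numerically: ≈ 0.033.
(Since a = 10 > μ = 0.333, the bound 1/30 is < 1 and informative.)

P[X ≥ 10] ≤ 1/30 ≈ 0.033.


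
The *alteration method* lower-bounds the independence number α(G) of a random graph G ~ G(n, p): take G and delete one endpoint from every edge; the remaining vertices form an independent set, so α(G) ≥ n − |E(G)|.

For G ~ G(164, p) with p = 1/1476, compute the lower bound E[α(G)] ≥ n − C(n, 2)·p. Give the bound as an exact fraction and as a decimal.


E[|E(G)|] = C(164, 2)·p = 13366 · (1/1476) = 163/18.
E[α(G)] ≥ n − E[|E(G)|] = 164 − 163/18 = 2789/18.
Numerically: ≈ 154.944444.
(This is only a lower bound; the true E[α(G)] may be larger.)

E[α(G)] ≥ 2789/18 ≈ 154.944444.


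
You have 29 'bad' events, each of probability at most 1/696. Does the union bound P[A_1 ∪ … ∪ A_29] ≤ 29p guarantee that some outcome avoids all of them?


Union bound: P[∪_{i=1}^{29} A_i] ≤ Σ_i P[A_i] ≤ 29·p = 29·(1/696) = 1/24.
Numerically: 1/24 ≈ 0.042.
Is 1/24 < 1? YES.
Since P[∪ A_i] ≤ 1/24 < 1, the complement has P[∩ A_i^c] ≥ 1 − 1/24 = 23/24 > 0, so some outcome avoids every A_i.

29·p = 1/24 ≈ 0.042; existence CERTIFIED by the union bound.


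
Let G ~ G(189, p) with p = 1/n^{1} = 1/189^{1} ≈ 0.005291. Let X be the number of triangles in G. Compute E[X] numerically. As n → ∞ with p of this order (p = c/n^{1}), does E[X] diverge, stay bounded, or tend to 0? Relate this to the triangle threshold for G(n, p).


Number of potential triangles: C(189, 3) = 1107414.
Each occurs with probability p³ ≈ (0.005291)³ ≈ 1.481203e-07.
By linearity: E[X] = C(189, 3)·p³ ≈ 1107414 · 1.481203e-07 ≈ 0.1640.
Here α = 1, so p = 1/n is exactly at the triangle threshold p ~ 1/n. Asymptotically E[X] → c³/6 = 1³/6 = 1/6 ≈ 0.1667, a bounded constant. In this regime the triangle count is asymptotically Poisson(c³/6).

E[X] ≈ 0.1640; in regime p = Θ(1/n^{1}) E[X] stays bounded (at the triangle threshold p ~ 1/n).


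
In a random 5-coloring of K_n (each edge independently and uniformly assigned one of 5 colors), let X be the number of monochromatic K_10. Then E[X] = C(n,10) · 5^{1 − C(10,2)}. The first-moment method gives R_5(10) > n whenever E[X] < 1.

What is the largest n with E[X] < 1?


We need C(n, 10) · 5^{1 − 45} < 1, i.e. C(n, 10) < 5^{45 − 1} = 5684341886080801486968994140625.
Check values of n near the boundary:
  n = 5388: C(5388, 10) = 5634865093375880654852250419586; 5634865093375880654852250419586 < 5684341886080801486968994140625? YES
  n = 5389: C(5389, 10) = 5645340767466558997768874792926; 5645340767466558997768874792926 < 5684341886080801486968994140625? YES
  n = 5390: C(5390, 10) = 5655833965919099070255434039753; 5655833965919099070255434039753 < 5684341886080801486968994140625? YES
  n = 5391: C(5391, 10) = 5666344714787188828795213697883; 5666344714787188828795213697883 < 5684341886080801486968994140625? YES
  n = 5392: C(5392, 10) = 5676873040158402483252283957448; 5676873040158402483252283957448 < 5684341886080801486968994140625? YES
  n = 5393: C(5393, 10) = 5687418968154238267170642278008; 5687418968154238267170642278008 < 5684341886080801486968994140625? NO
  n = 5394: C(5394, 10) = 5697982524930156243149785372878; 5697982524930156243149785372878 < 5684341886080801486968994140625? NO
The largest n with C(n, 10) < 5684341886080801486968994140625 is n = 5392 (where E[X] = 5676873040158402483252283957448/5684341886080801486968994140625 ≈ 0.999). Hence R_5(10) > 5392, i.e. R_5(10) ≥ 5393.

Largest n = 5392; hence R_5(10) > 5392.


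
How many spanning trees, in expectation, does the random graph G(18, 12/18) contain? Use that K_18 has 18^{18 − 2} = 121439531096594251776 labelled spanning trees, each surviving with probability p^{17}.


K_18 has 18^{18 − 2} = 121439531096594251776 labelled spanning trees.
For each such spanning tree H, let X_H = 1 if all 17 edges of H are present in G. Then P[X_H = 1] = p^{17} = (2/3)^{17} = 131072/129140163.
Summing the indicators: E[X] = Σ_H E[X_H] = 121439531096594251776 · p^{17} = 121439531096594251776 · 131072/129140163 = 123256172596690944.
Numerically: E[X] ≈ 1.23256e+17.

E[X] = 121439531096594251776 · (2/3)^{17} = 123256172596690944 ≈ 1.23256e+17.


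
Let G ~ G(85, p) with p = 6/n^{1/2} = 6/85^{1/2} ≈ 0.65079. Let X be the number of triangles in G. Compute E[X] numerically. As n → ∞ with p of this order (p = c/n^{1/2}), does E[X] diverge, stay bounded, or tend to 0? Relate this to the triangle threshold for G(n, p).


Number of potential triangles: C(85, 3) = 98770.
Each occurs with probability p³ ≈ (0.65079)³ ≈ 2.7562929e-01.
By linearity: E[X] = C(85, 3)·p³ ≈ 98770 · 2.7562929e-01 ≈ 27223.90473.
Since α = 1/2 < 1, p = c/n^{1/2} ≫ 1/n is above the triangle threshold p ~ 1/n. Asymptotically E[X] ~ (c³/6)·n^{3(1−α)} = (6³/6)·n^{1.5} → ∞; triangles are abundant w.h.p.

E[X] ≈ 27223.90473; in regime p = Θ(1/n^{1/2}) E[X] diverges (above the triangle threshold p ~ 1/n).


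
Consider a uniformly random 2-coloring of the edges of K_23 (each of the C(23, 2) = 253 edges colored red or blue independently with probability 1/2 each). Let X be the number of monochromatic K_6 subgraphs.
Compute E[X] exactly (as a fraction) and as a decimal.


Let X = Σ_S X_S over the C(23, 6) = 100947 subsets S of size 6, where X_S = 1 if the K_6 on S is monochromatic.
For a fixed S, the K_6 on S has C(6, 2) = 15 edges. P[all 15 edges red] = (1/2)^15, and likewise for blue, so P[monochromatic] = 2·(1/2)^15 = 2^{1 − 15} = 1/16384.
Summing: E[X] = C(23, 6) · 2^{1 − 15} = 100947 · 1/16384 = 100947/16384.
Numerically: E[X] ≈ 6.161.

E[X] = C(23,6)·2^(1−C(6,2)) = 100947/16384 ≈ 6.161.


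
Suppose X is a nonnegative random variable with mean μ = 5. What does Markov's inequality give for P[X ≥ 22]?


μ = E[X] = 5, a = 22.
Markov: P[X ≥ 22] ≤ μ/a = (5)/22 = 5/22.
Numerically: ≈ 0.227273.
(Since a = 22 > μ = 5.000000, the bound 5/22 is < 1 and informative.)

P[X ≥ 22] ≤ 5/22 ≈ 0.227273.


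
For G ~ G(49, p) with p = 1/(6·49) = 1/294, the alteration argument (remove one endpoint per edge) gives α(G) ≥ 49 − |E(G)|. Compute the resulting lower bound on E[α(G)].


E[|E(G)|] = C(49, 2)·p = 1176 · (1/294) = 4.
E[α(G)] ≥ n − E[|E(G)|] = 49 − 4 = 45.
Numerically: ≈ 45.0000.
(This is only a lower bound; the true E[α(G)] may be larger.)

E[α(G)] ≥ 45 ≈ 45.0000.


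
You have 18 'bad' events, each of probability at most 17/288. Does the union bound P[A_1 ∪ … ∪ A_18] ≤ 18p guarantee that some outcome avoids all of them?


Union bound: P[∪_{i=1}^{18} A_i] ≤ Σ_i P[A_i] ≤ 18·p = 18·(17/288) = 17/16.
Numerically: 17/16 ≈ 1.062.
Is 17/16 < 1? NO.
Since the bound 17/16 is ≥ 1, the union bound is uninformative here; it does NOT by itself certify existence.

18·p = 17/16 ≈ 1.062; existence NOT certified by the union bound.


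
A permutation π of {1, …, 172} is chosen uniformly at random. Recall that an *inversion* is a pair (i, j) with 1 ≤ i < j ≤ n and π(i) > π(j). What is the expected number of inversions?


Write X = Σ X_I over the C(172, 2) = 14706 pairs i < j, with X_I the indicator of one inversion.
There are 14706 indicators.
For each fixed pair i < j, the values π(i) and π(j) are two distinct elements of {1, …, 172} in uniformly random order; by symmetry P[π(i) > π(j)] = 1/2.
By linearity: E[X] = 14706 · (1/2) = C(172, 2) · (1/2) = 14706/2 = 7353 ≈ 7353.000.

E[X] = 7353 = 7353.000.


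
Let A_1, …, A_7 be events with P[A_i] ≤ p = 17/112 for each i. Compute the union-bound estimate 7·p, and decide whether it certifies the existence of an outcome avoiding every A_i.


Union bound: P[∪_{i=1}^{7} A_i] ≤ Σ_i P[A_i] ≤ 7·p = 7·(17/112) = 17/16.
Numerically: 17/16 ≈ 1.062.
Is 17/16 < 1? NO.
Since the bound 17/16 is ≥ 1, the union bound is uninformative here; it does NOT by itself certify existence.

7·p = 17/16 ≈ 1.062; existence NOT certified by the union bound.


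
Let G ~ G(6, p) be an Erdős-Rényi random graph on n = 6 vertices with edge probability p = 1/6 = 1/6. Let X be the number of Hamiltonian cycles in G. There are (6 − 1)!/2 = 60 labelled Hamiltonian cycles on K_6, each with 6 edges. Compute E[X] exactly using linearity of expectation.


K_6 has (6 − 1)!/2 = 60 labelled Hamiltonian cycles.
For each such Hamiltonian cycle H, let X_H = 1 if all 6 edges of H are present in G. Then P[X_H = 1] = p^{6} = (1/6)^{6} = 1/46656.
Summing the indicators: E[X] = Σ_H E[X_H] = 60 · p^{6} = 60 · 1/46656 = 5/3888.
Numerically: E[X] ≈ 0.00129.

E[X] = 60 · (1/6)^{6} = 5/3888 ≈ 0.00129.


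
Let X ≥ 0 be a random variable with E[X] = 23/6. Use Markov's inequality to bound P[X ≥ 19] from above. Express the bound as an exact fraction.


μ = E[X] = 23/6, a = 19.
Markov: P[X ≥ 19] ≤ μ/a = (23/6)/19 = 23/114.
Numerically: ≈ 0.20175.
(Since a = 19 > μ = 3.83333, the bound 23/114 is < 1 and informative.)

P[X ≥ 19] ≤ 23/114 ≈ 0.20175.


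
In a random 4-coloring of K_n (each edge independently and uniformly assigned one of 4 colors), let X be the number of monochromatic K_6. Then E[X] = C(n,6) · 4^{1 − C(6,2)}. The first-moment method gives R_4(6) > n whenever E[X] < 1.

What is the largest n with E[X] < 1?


We need C(n, 6) · 4^{1 − 15} < 1, i.e. C(n, 6) < 4^{15 − 1} = 268435456.
Check values of n near the boundary:
  n = 76: C(76, 6) = 218618940; 218618940 < 268435456? YES
  n = 77: C(77, 6) = 237093780; 237093780 < 268435456? YES
  n = 78: C(78, 6) = 256851595; 256851595 < 268435456? YES
  n = 79: C(79, 6) = 277962685; 277962685 < 268435456? NO
The largest n with C(n, 6) < 268435456 is n = 78 (where E[X] = 256851595/268435456 ≈ 0.9568468). Hence R_4(6) > 78, i.e. R_4(6) ≥ 79.

Largest n = 78; hence R_4(6) > 78.


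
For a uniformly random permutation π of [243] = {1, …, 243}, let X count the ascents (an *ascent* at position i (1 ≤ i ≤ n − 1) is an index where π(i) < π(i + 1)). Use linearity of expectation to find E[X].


Write X = Σ X_I over i = 1, …, 242, with X_I the indicator of one ascent.
There are 242 indicators.
For each fixed i, the pair (π(i), π(i+1)) is a uniformly random ordered pair of distinct values from {1, …, 243}; by symmetry P[π(i) < π(i+1)] = 1/2.
By linearity: E[X] = 242 · (1/2) = (243 − 1) · (1/2) = 121 ≈ 121.000000.

E[X] = 121 = 121.000000.


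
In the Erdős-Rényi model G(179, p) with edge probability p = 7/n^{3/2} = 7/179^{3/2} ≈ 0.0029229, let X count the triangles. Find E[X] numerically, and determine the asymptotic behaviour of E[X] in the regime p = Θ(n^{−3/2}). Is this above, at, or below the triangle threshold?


Number of potential triangles: C(179, 3) = 939929.
Each occurs with probability p³ ≈ (0.0029229)³ ≈ 2.4972124e-08.
By linearity: E[X] = C(179, 3)·p³ ≈ 939929 · 2.4972124e-08 ≈ 0.02347.
Since α = 3/2 > 1, p = c/n^{3/2} = o(1/n) is below the triangle threshold p ~ 1/n. Asymptotically E[X] ~ (c³/6)·n^{3(1−α)} = (7³/6)·n^{-1.5} → 0, so by Markov's inequality G has no triangles w.h.p.

E[X] ≈ 0.02347; in regime p = Θ(1/n^{3/2}) E[X] tends to 0 (below the triangle threshold p ~ 1/n).


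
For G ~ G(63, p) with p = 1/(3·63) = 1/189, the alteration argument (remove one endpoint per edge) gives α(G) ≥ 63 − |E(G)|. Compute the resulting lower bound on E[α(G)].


E[|E(G)|] = C(63, 2)·p = 1953 · (1/189) = 31/3.
E[α(G)] ≥ n − E[|E(G)|] = 63 − 31/3 = 158/3.
Numerically: ≈ 52.667.
(This is only a lower bound; the true E[α(G)] may be larger.)

E[α(G)] ≥ 158/3 ≈ 52.667.


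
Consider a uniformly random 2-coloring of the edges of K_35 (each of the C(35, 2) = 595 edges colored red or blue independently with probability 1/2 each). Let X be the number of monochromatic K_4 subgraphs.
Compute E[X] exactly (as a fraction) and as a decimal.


Let X = Σ_S X_S over the C(35, 4) = 52360 subsets S of size 4, where X_S = 1 if the K_4 on S is monochromatic.
For a fixed S, the K_4 on S has C(4, 2) = 6 edges. P[all 6 edges red] = (1/2)^6, and likewise for blue, so P[monochromatic] = 2·(1/2)^6 = 2^{1 − 6} = 1/32.
Summing: E[X] = C(35, 4) · 2^{1 − 6} = 52360 · 1/32 = 6545/4.
Numerically: E[X] ≈ 1636.2500.

E[X] = C(35,4)·2^(1−C(4,2)) = 6545/4 ≈ 1636.2500.


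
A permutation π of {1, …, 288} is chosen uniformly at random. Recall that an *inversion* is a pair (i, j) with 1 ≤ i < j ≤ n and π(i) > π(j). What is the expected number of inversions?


Write X = Σ X_I over the C(288, 2) = 41328 pairs i < j, with X_I the indicator of one inversion.
There are 41328 indicators.
For each fixed pair i < j, the values π(i) and π(j) are two distinct elements of {1, …, 288} in uniformly random order; by symmetry P[π(i) > π(j)] = 1/2.
By linearity: E[X] = 41328 · (1/2) = C(288, 2) · (1/2) = 41328/2 = 20664 ≈ 20664.00000.

E[X] = 20664 = 20664.00000.


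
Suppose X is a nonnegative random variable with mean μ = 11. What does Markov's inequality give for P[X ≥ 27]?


μ = E[X] = 11, a = 27.
Markov: P[X ≥ 27] ≤ μ/a = (11)/27 = 11/27.
Numerically: ≈ 0.407.
(Since a = 27 > μ = 11.000, the bound 11/27 is < 1 and informative.)

P[X ≥ 27] ≤ 11/27 ≈ 0.407.


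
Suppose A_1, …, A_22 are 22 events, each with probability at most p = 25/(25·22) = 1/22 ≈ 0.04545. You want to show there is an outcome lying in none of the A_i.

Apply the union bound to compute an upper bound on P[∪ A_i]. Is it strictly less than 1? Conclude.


Union bound: P[∪_{i=1}^{22} A_i] ≤ Σ_i P[A_i] ≤ 22·p = 22·(1/22) = 1.
Numerically: 1 ≈ 1.00000.
Is 1 < 1? NO.
Since the bound 1 is ≥ 1, the union bound is uninformative here; it does NOT by itself certify existence.

22·p = 1 ≈ 1.00000; existence NOT certified by the union bound.


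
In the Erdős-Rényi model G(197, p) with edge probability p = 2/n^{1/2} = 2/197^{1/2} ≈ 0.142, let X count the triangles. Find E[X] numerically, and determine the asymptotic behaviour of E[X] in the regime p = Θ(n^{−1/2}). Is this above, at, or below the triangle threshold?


Number of potential triangles: C(197, 3) = 1254890.
Each occurs with probability p³ ≈ (0.142)³ ≈ 2.89328e-03.
By linearity: E[X] = C(197, 3)·p³ ≈ 1254890 · 2.89328e-03 ≈ 3630.750.
Since α = 1/2 < 1, p = c/n^{1/2} ≫ 1/n is above the triangle threshold p ~ 1/n. Asymptotically E[X] ~ (c³/6)·n^{3(1−α)} = (2³/6)·n^{1.5} → ∞; triangles are abundant w.h.p.

E[X] ≈ 3630.750; in regime p = Θ(1/n^{1/2}) E[X] diverges (above the triangle threshold p ~ 1/n).


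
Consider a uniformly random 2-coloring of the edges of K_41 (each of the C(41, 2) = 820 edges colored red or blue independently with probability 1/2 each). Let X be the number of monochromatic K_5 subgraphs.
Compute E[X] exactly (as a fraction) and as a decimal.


Let X = Σ_S X_S over the C(41, 5) = 749398 subsets S of size 5, where X_S = 1 if the K_5 on S is monochromatic.
For a fixed S, the K_5 on S has C(5, 2) = 10 edges. P[all 10 edges red] = (1/2)^10, and likewise for blue, so P[monochromatic] = 2·(1/2)^10 = 2^{1 − 10} = 1/512.
Summing: E[X] = C(41, 5) · 2^{1 − 10} = 749398 · 1/512 = 374699/256.
Numerically: E[X] ≈ 1463.668.

E[X] = C(41,5)·2^(1−C(5,2)) = 374699/256 ≈ 1463.668.


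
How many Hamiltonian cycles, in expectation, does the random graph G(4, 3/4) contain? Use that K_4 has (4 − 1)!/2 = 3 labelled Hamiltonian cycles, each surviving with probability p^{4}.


K_4 has (4 − 1)!/2 = 3 labelled Hamiltonian cycles.
For each such Hamiltonian cycle H, let X_H = 1 if all 4 edges of H are present in G. Then P[X_H = 1] = p^{4} = (3/4)^{4} = 81/256.
Summing the indicators: E[X] = Σ_H E[X_H] = 3 · p^{4} = 3 · 81/256 = 243/256.
Numerically: E[X] ≈ 0.94922.

E[X] = 3 · (3/4)^{4} = 243/256 ≈ 0.94922.


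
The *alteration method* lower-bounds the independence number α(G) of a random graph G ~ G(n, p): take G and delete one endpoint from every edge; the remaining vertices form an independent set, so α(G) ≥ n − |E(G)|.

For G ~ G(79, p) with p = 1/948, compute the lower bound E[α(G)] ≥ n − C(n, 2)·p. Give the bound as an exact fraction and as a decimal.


E[|E(G)|] = C(79, 2)·p = 3081 · (1/948) = 13/4.
E[α(G)] ≥ n − E[|E(G)|] = 79 − 13/4 = 303/4.
Numerically: ≈ 75.7500.
(This is only a lower bound; the true E[α(G)] may be larger.)

E[α(G)] ≥ 303/4 ≈ 75.7500.


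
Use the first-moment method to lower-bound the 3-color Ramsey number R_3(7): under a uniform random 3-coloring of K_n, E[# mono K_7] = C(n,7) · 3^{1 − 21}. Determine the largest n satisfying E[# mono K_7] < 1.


We need C(n, 7) · 3^{1 − 21} < 1, i.e. C(n, 7) < 3^{21 − 1} = 3486784401.
Check values of n near the boundary:
  n = 78: C(78, 7) = 2641902120; 2641902120 < 3486784401? YES
  n = 79: C(79, 7) = 2898753715; 2898753715 < 3486784401? YES
  n = 80: C(80, 7) = 3176716400; 3176716400 < 3486784401? YES
  n = 81: C(81, 7) = 3477216600; 3477216600 < 3486784401? YES
  n = 82: C(82, 7) = 3801756816; 3801756816 < 3486784401? NO
  n = 83: C(83, 7) = 4151918628; 4151918628 < 3486784401? NO
  n = 84: C(84, 7) = 4529365776; 4529365776 < 3486784401? NO
The largest n with C(n, 7) < 3486784401 is n = 81 (where E[X] = 42928600/43046721 ≈ 0.99726). Hence R_3(7) > 81, i.e. R_3(7) ≥ 82.

Largest n = 81; hence R_3(7) > 81.


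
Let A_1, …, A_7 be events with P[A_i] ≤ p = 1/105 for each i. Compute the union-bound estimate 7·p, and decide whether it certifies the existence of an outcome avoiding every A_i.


Union bound: P[∪_{i=1}^{7} A_i] ≤ Σ_i P[A_i] ≤ 7·p = 7·(1/105) = 1/15.
Numerically: 1/15 ≈ 0.0667.
Is 1/15 < 1? YES.
Since P[∪ A_i] ≤ 1/15 < 1, the complement has P[∩ A_i^c] ≥ 1 − 1/15 = 14/15 > 0, so some outcome avoids every A_i.

7·p = 1/15 ≈ 0.0667; existence CERTIFIED by the union bound.


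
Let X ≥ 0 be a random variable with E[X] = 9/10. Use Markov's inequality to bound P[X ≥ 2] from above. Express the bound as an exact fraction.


μ = E[X] = 9/10, a = 2.
Markov: P[X ≥ 2] ≤ μ/a = (9/10)/2 = 9/20.
Numerically: ≈ 0.45000.
(Since a = 2 > μ = 0.90000, the bound 9/20 is < 1 and informative.)

P[X ≥ 2] ≤ 9/20 ≈ 0.45000.


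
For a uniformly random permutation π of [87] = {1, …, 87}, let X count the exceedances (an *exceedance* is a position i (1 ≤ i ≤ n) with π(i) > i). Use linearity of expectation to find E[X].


Write X = Σ_{i=1}^{87} X_i, where X_i = 1_{π(i) > i}.
For each fixed i, π(i) is uniform over {1, …, 87} (marginal of a uniform permutation), so P[π(i) > i] = (n − i)/n. Summing: Σ_{i=1}^{87} (n − i)/n = (0 + 1 + … + 86)/87 = 87(87 − 1)/(2·87) = (87 − 1)/2.
Hence E[X] = Σ_{i=1}^{87} (87 − i)/87 = 43 ≈ 43.000000.

E[X] = 43 = 43.000000.


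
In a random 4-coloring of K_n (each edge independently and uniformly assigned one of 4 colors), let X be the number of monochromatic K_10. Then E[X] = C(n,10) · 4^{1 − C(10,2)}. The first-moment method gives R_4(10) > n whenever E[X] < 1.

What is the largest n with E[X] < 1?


We need C(n, 10) · 4^{1 − 45} < 1, i.e. C(n, 10) < 4^{45 − 1} = 309485009821345068724781056.
Check values of n near the boundary:
  n = 2022: C(2022, 10) = 307870445231474093395937796; 307870445231474093395937796 < 309485009821345068724781056? YES
  n = 2023: C(2023, 10) = 309399856285778485315440716; 309399856285778485315440716 < 309485009821345068724781056? YES
  n = 2024: C(2024, 10) = 310936101848269937576192656; 310936101848269937576192656 < 309485009821345068724781056? NO
The largest n with C(n, 10) < 309485009821345068724781056 is n = 2023 (where E[X] = 77349964071444621328860179/77371252455336267181195264 ≈ 0.9997). Hence R_4(10) > 2023, i.e. R_4(10) ≥ 2024.

Largest n = 2023; hence R_4(10) > 2023.


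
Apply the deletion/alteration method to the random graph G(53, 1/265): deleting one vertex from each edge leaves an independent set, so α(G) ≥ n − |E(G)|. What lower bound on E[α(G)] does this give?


E[|E(G)|] = C(53, 2)·p = 1378 · (1/265) = 26/5.
E[α(G)] ≥ n − E[|E(G)|] = 53 − 26/5 = 239/5.
Numerically: ≈ 47.800.
(This is only a lower bound; the true E[α(G)] may be larger.)

E[α(G)] ≥ 239/5 ≈ 47.800.


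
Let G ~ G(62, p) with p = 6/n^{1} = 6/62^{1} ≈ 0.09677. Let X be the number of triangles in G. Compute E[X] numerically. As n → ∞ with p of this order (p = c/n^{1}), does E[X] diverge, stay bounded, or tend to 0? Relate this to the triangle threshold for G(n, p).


Number of potential triangles: C(62, 3) = 37820.
Each occurs with probability p³ ≈ (0.09677)³ ≈ 9.063140e-04.
By linearity: E[X] = C(62, 3)·p³ ≈ 37820 · 9.063140e-04 ≈ 34.2768.
Here α = 1, so p = 6/n is exactly at the triangle threshold p ~ 1/n. Asymptotically E[X] → c³/6 = 6³/6 = 36 ≈ 36.0000, a bounded constant. In this regime the triangle count is asymptotically Poisson(c³/6).

E[X] ≈ 34.2768; in regime p = Θ(1/n^{1}) E[X] stays bounded (at the triangle threshold p ~ 1/n).


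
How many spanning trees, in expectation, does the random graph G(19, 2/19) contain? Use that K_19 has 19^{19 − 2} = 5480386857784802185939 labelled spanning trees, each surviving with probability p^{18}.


K_19 has 19^{19 − 2} = 5480386857784802185939 labelled spanning trees.
For each such spanning tree H, let X_H = 1 if all 18 edges of H are present in G. Then P[X_H = 1] = p^{18} = (2/19)^{18} = 262144/104127350297911241532841.
By linearity of expectation: E[X] = Σ_H E[X_H] = 5480386857784802185939 · p^{18} = 5480386857784802185939 · 262144/104127350297911241532841 = 262144/19.
Numerically: E[X] ≈ 13797.

E[X] = 5480386857784802185939 · (2/19)^{18} = 262144/19 ≈ 13797.


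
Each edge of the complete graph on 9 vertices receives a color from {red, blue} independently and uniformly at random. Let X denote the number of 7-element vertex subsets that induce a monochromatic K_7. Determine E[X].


Let X = Σ_S X_S over the C(9, 7) = 36 subsets S of size 7, where X_S = 1 if the K_7 on S is monochromatic.
For a fixed S, the K_7 on S has C(7, 2) = 21 edges. P[all 21 edges red] = (1/2)^21, and likewise for blue, so P[monochromatic] = 2·(1/2)^21 = 2^{1 − 21} = 1/1048576.
Summing: E[X] = C(9, 7) · 2^{1 − 21} = 36 · 1/1048576 = 9/262144.
Numerically: E[X] ≈ 0.000.

E[X] = C(9,7)·2^(1−C(7,2)) = 9/262144 ≈ 0.000.


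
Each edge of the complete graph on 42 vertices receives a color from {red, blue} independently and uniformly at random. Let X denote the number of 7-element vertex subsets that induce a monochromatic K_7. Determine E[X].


Let X = Σ_S X_S over the C(42, 7) = 26978328 subsets S of size 7, where X_S = 1 if the K_7 on S is monochromatic.
For a fixed S, the K_7 on S has C(7, 2) = 21 edges. P[all 21 edges red] = (1/2)^21, and likewise for blue, so P[monochromatic] = 2·(1/2)^21 = 2^{1 − 21} = 1/1048576.
By linearity of expectation: E[X] = C(42, 7) · 2^{1 − 21} = 26978328 · 1/1048576 = 3372291/131072.
Numerically: E[X] ≈ 25.728539.

E[X] = C(42,7)·2^(1−C(7,2)) = 3372291/131072 ≈ 25.728539.


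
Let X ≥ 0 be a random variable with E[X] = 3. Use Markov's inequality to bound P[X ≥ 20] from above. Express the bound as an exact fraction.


μ = E[X] = 3, a = 20.
Markov: P[X ≥ 20] ≤ μ/a = (3)/20 = 3/20.
Numerically: ≈ 0.1500.
(Since a = 20 > μ = 3.0000, the bound 3/20 is < 1 and informative.)

P[X ≥ 20] ≤ 3/20 ≈ 0.1500.


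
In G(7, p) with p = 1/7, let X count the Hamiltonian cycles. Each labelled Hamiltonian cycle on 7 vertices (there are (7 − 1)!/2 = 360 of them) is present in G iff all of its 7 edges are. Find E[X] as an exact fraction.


K_7 has (7 − 1)!/2 = 360 labelled Hamiltonian cycles.
For each such Hamiltonian cycle H, let X_H = 1 if all 7 edges of H are present in G. Then P[X_H = 1] = p^{7} = (1/7)^{7} = 1/823543.
Summing the indicators: E[X] = Σ_H E[X_H] = 360 · p^{7} = 360 · 1/823543 = 360/823543.
Numerically: E[X] ≈ 0.000437.

E[X] = 360 · (1/7)^{7} = 360/823543 ≈ 0.000437.


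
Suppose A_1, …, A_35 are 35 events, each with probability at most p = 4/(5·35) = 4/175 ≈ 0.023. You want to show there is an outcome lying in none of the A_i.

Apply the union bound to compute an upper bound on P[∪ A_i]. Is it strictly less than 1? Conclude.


Union bound: P[∪_{i=1}^{35} A_i] ≤ Σ_i P[A_i] ≤ 35·p = 35·(4/175) = 4/5.
Numerically: 4/5 ≈ 0.800.
Is 4/5 < 1? YES.
Since P[∪ A_i] ≤ 4/5 < 1, the complement has P[∩ A_i^c] ≥ 1 − 4/5 = 1/5 > 0, so some outcome avoids every A_i.

35·p = 4/5 ≈ 0.800; existence CERTIFIED by the union bound.


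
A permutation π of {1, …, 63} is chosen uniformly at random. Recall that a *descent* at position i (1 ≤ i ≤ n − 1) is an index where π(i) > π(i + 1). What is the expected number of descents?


Write X = Σ X_I over i = 1, …, 62, with X_I the indicator of one descent.
There are 62 indicators.
For each fixed i, the pair (π(i), π(i+1)) is a uniformly random ordered pair of distinct values from {1, …, 63}; by symmetry P[π(i) > π(i+1)] = 1/2.
By linearity: E[X] = 62 · (1/2) = (63 − 1) · (1/2) = 31 ≈ 31.0000.

E[X] = 31 = 31.0000.


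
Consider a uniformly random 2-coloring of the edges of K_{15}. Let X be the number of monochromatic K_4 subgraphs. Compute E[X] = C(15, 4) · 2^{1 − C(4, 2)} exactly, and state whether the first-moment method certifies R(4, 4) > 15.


E[X] = C(15, 4) · 2^{1 − 6} = 1365 · 2^{−5} = 1365/32.
As a reduced fraction: E[X] = 1365/32 ≈ 42.6562.
Is E[X] < 1? NO.
Since E[X] ≥ 1, the first-moment bound is inconclusive at n = 15; it does NOT by itself certify R(4, 4) > 15.

E[X] = 1365/32 ≈ 42.6562; E[X] ≥ 1; first-moment method inconclusive here.


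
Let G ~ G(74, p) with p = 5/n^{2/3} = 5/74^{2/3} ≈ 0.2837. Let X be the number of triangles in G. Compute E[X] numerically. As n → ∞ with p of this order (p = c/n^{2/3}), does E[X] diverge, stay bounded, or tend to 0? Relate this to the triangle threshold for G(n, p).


Number of potential triangles: C(74, 3) = 64824.
Each occurs with probability p³ ≈ (0.2837)³ ≈ 2.282688e-02.
By linearity: E[X] = C(74, 3)·p³ ≈ 64824 · 2.282688e-02 ≈ 1479.7297.
Since α = 2/3 < 1, p = c/n^{2/3} ≫ 1/n is above the triangle threshold p ~ 1/n. Asymptotically E[X] ~ (c³/6)·n^{3(1−α)} = (5³/6)·n^{1} → ∞; triangles are abundant w.h.p.

E[X] ≈ 1479.7297; in regime p = Θ(1/n^{2/3}) E[X] diverges (above the triangle threshold p ~ 1/n).


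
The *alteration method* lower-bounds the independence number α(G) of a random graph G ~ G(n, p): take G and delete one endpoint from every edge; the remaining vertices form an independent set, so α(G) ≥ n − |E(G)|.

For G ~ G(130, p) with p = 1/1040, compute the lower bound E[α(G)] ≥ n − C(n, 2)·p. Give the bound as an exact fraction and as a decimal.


E[|E(G)|] = C(130, 2)·p = 8385 · (1/1040) = 129/16.
E[α(G)] ≥ n − E[|E(G)|] = 130 − 129/16 = 1951/16.
Numerically: ≈ 121.937500.
(This is only a lower bound; the true E[α(G)] may be larger.)

E[α(G)] ≥ 1951/16 ≈ 121.937500.


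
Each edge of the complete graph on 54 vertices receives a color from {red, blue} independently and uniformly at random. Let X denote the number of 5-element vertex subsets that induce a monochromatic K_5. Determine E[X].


Let X = Σ_S X_S over the C(54, 5) = 3162510 subsets S of size 5, where X_S = 1 if the K_5 on S is monochromatic.
For a fixed S, the K_5 on S has C(5, 2) = 10 edges. P[all 10 edges red] = (1/2)^10, and likewise for blue, so P[monochromatic] = 2·(1/2)^10 = 2^{1 − 10} = 1/512.
Summing: E[X] = C(54, 5) · 2^{1 − 10} = 3162510 · 1/512 = 1581255/256.
Numerically: E[X] ≈ 6176.777.

E[X] = C(54,5)·2^(1−C(5,2)) = 1581255/256 ≈ 6176.777.


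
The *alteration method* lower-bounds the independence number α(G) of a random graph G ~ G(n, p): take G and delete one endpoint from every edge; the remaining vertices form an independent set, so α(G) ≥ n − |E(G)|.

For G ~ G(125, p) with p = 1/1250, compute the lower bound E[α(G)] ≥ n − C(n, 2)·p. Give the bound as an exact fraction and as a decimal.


E[|E(G)|] = C(125, 2)·p = 7750 · (1/1250) = 31/5.
E[α(G)] ≥ n − E[|E(G)|] = 125 − 31/5 = 594/5.
Numerically: ≈ 118.80000.
(This is only a lower bound; the true E[α(G)] may be larger.)

E[α(G)] ≥ 594/5 ≈ 118.80000.


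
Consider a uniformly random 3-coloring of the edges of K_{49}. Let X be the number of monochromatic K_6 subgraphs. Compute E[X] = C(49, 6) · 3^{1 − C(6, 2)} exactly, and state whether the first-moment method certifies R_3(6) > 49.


E[X] = C(49, 6) · 3^{1 − 15} = 13983816 · 3^{−14} = 13983816/4782969.
As a reduced fraction: E[X] = 4661272/1594323 ≈ 2.9237.
Is E[X] < 1? NO.
Since E[X] ≥ 1, the first-moment bound is inconclusive at n = 49; it does NOT by itself certify R_3(6) > 49.

E[X] = 4661272/1594323 ≈ 2.9237; E[X] ≥ 1; first-moment method inconclusive here.


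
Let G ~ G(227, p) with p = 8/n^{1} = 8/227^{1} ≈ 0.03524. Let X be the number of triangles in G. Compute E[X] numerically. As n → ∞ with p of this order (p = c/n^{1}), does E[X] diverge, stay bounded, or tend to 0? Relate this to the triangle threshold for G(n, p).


Number of potential triangles: C(227, 3) = 1923825.
Each occurs with probability p³ ≈ (0.03524)³ ≈ 4.377160e-05.
By linearity: E[X] = C(227, 3)·p³ ≈ 1923825 · 4.377160e-05 ≈ 84.2089.
Here α = 1, so p = 8/n is exactly at the triangle threshold p ~ 1/n. Asymptotically E[X] → c³/6 = 8³/6 = 256/3 ≈ 85.3333, a bounded constant. In this regime the triangle count is asymptotically Poisson(c³/6).

E[X] ≈ 84.2089; in regime p = Θ(1/n^{1}) E[X] stays bounded (at the triangle threshold p ~ 1/n).


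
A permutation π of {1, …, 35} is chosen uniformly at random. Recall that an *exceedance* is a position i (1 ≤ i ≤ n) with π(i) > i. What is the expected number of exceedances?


Write X = Σ_{i=1}^{35} X_i, where X_i = 1_{π(i) > i}.
For each fixed i, π(i) is uniform over {1, …, 35} (marginal of a uniform permutation), so P[π(i) > i] = (n − i)/n. Summing: Σ_{i=1}^{35} (n − i)/n = (0 + 1 + … + 34)/35 = 35(35 − 1)/(2·35) = (35 − 1)/2.
Hence E[X] = Σ_{i=1}^{35} (35 − i)/35 = 17 ≈ 17.000000.

E[X] = 17 = 17.000000.


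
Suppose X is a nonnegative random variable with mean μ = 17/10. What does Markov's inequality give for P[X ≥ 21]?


μ = E[X] = 17/10, a = 21.
Markov: P[X ≥ 21] ≤ μ/a = (17/10)/21 = 17/210.
Numerically: ≈ 0.08095.
(Since a = 21 > μ = 1.70000, the bound 17/210 is < 1 and informative.)

P[X ≥ 21] ≤ 17/210 ≈ 0.08095.


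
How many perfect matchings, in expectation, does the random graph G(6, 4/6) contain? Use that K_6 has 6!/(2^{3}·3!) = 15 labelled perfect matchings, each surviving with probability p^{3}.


K_6 has 6!/(2^{3}·3!) = 15 labelled perfect matchings.
For each such perfect matching H, let X_H = 1 if all 3 edges of H are present in G. Then P[X_H = 1] = p^{3} = (2/3)^{3} = 8/27.
By linearity of expectation: E[X] = Σ_H E[X_H] = 15 · p^{3} = 15 · 8/27 = 40/9.
Numerically: E[X] ≈ 4.44.

E[X] = 15 · (2/3)^{3} = 40/9 ≈ 4.44.


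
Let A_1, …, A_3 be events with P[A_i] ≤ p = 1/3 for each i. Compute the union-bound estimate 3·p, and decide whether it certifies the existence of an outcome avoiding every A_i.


Union bound: P[∪_{i=1}^{3} A_i] ≤ Σ_i P[A_i] ≤ 3·p = 3·(1/3) = 1.
Numerically: 1 ≈ 1.000000.
Is 1 < 1? NO.
Since the bound 1 is ≥ 1, the union bound is uninformative here; it does NOT by itself certify existence.

3·p = 1 ≈ 1.000000; existence NOT certified by the union bound.


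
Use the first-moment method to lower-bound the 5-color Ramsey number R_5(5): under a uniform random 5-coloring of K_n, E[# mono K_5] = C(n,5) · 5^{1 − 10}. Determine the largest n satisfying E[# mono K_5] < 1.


We need C(n, 5) · 5^{1 − 10} < 1, i.e. C(n, 5) < 5^{10 − 1} = 1953125.
Check values of n near the boundary:
  n = 47: C(47, 5) = 1533939; 1533939 < 1953125? YES
  n = 48: C(48, 5) = 1712304; 1712304 < 1953125? YES
  n = 49: C(49, 5) = 1906884; 1906884 < 1953125? YES
  n = 50: C(50, 5) = 2118760; 2118760 < 1953125? NO
  n = 51: C(51, 5) = 2349060; 2349060 < 1953125? NO
  n = 52: C(52, 5) = 2598960; 2598960 < 1953125? NO
The largest n with C(n, 5) < 1953125 is n = 49 (where E[X] = 1906884/1953125 ≈ 0.9763246). Hence R_5(5) > 49, i.e. R_5(5) ≥ 50.

Largest n = 49; hence R_5(5) > 49.


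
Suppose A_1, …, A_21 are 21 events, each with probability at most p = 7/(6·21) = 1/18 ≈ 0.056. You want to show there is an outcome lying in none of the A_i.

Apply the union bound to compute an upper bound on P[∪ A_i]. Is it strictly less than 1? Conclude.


Union bound: P[∪_{i=1}^{21} A_i] ≤ Σ_i P[A_i] ≤ 21·p = 21·(1/18) = 7/6.
Numerically: 7/6 ≈ 1.167.
Is 7/6 < 1? NO.
Since the bound 7/6 is ≥ 1, the union bound is uninformative here; it does NOT by itself certify existence.

21·p = 7/6 ≈ 1.167; existence NOT certified by the union bound.


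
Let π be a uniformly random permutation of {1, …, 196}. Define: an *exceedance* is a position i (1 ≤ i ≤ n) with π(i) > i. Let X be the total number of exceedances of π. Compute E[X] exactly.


Write X = Σ_{i=1}^{196} X_i, where X_i = 1_{π(i) > i}.
For each fixed i, π(i) is uniform over {1, …, 196} (marginal of a uniform permutation), so P[π(i) > i] = (n − i)/n. Summing: Σ_{i=1}^{196} (n − i)/n = (0 + 1 + … + 195)/196 = 196(196 − 1)/(2·196) = (196 − 1)/2.
Hence E[X] = Σ_{i=1}^{196} (196 − i)/196 = 195/2 ≈ 97.5000.

E[X] = 195/2 = 97.5000.


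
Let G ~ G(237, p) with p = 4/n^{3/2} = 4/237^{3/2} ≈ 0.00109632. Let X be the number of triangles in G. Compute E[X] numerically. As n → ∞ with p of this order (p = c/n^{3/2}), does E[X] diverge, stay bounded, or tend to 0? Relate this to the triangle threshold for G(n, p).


Number of potential triangles: C(237, 3) = 2190670.
Each occurs with probability p³ ≈ (0.00109632)³ ≈ 1.31768747e-09.
By linearity: E[X] = C(237, 3)·p³ ≈ 2190670 · 1.31768747e-09 ≈ 0.002887.
Since α = 3/2 > 1, p = c/n^{3/2} = o(1/n) is below the triangle threshold p ~ 1/n. Asymptotically E[X] ~ (c³/6)·n^{3(1−α)} = (4³/6)·n^{-1.5} → 0, so by Markov's inequality G has no triangles w.h.p.

E[X] ≈ 0.002887; in regime p = Θ(1/n^{3/2}) E[X] tends to 0 (below the triangle threshold p ~ 1/n).


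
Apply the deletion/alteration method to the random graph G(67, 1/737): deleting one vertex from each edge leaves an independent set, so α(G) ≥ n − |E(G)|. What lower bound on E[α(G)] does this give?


E[|E(G)|] = C(67, 2)·p = 2211 · (1/737) = 3.
E[α(G)] ≥ n − E[|E(G)|] = 67 − 3 = 64.
Numerically: ≈ 64.0000.
(This is only a lower bound; the true E[α(G)] may be larger.)

E[α(G)] ≥ 64 ≈ 64.0000.


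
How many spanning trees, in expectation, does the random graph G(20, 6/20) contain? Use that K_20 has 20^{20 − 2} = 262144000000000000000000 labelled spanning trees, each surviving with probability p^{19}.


K_20 has 20^{20 − 2} = 262144000000000000000000 labelled spanning trees.
For each such spanning tree H, let X_H = 1 if all 19 edges of H are present in G. Then P[X_H = 1] = p^{19} = (3/10)^{19} = 1162261467/10000000000000000000.
Summing the indicators: E[X] = Σ_H E[X_H] = 262144000000000000000000 · p^{19} = 262144000000000000000000 · 1162261467/10000000000000000000 = 152339935002624/5.
Numerically: E[X] ≈ 3.0468e+13.

E[X] = 262144000000000000000000 · (3/10)^{19} = 152339935002624/5 ≈ 3.0468e+13.


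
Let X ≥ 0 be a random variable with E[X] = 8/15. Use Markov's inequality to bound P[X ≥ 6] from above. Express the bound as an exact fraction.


μ = E[X] = 8/15, a = 6.
Markov: P[X ≥ 6] ≤ μ/a = (8/15)/6 = 4/45.
Numerically: ≈ 0.089.
(Since a = 6 > μ = 0.533, the bound 4/45 is < 1 and informative.)

P[X ≥ 6] ≤ 4/45 ≈ 0.089.


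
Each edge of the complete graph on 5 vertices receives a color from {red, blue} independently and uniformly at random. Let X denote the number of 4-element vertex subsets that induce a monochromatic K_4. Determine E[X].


Let X = Σ_S X_S over the C(5, 4) = 5 subsets S of size 4, where X_S = 1 if the K_4 on S is monochromatic.
For a fixed S, the K_4 on S has C(4, 2) = 6 edges. P[all 6 edges red] = (1/2)^6, and likewise for blue, so P[monochromatic] = 2·(1/2)^6 = 2^{1 − 6} = 1/32.
By linearity: E[X] = C(5, 4) · 2^{1 − 6} = 5 · 1/32 = 5/32.
Numerically: E[X] ≈ 0.15625.

E[X] = C(5,4)·2^(1−C(4,2)) = 5/32 ≈ 0.15625.


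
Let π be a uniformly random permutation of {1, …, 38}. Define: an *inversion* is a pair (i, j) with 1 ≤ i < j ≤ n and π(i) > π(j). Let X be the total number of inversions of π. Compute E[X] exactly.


Write X = Σ X_I over the C(38, 2) = 703 pairs i < j, with X_I the indicator of one inversion.
There are 703 indicators.
For each fixed pair i < j, the values π(i) and π(j) are two distinct elements of {1, …, 38} in uniformly random order; by symmetry P[π(i) > π(j)] = 1/2.
By linearity: E[X] = 703 · (1/2) = C(38, 2) · (1/2) = 703/2 = 703/2 ≈ 351.500000.

E[X] = 703/2 = 351.500000.


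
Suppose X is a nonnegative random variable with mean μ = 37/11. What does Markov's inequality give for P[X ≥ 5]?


μ = E[X] = 37/11, a = 5.
Markov: P[X ≥ 5] ≤ μ/a = (37/11)/5 = 37/55.
Numerically: ≈ 0.672727.
(Since a = 5 > μ = 3.363636, the bound 37/55 is < 1 and informative.)

P[X ≥ 5] ≤ 37/55 ≈ 0.672727.


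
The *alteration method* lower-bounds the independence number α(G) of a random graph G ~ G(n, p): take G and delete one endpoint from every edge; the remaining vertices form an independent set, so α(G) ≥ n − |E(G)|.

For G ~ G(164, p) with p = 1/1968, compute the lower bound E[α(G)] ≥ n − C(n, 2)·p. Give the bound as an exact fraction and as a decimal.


E[|E(G)|] = C(164, 2)·p = 13366 · (1/1968) = 163/24.
E[α(G)] ≥ n − E[|E(G)|] = 164 − 163/24 = 3773/24.
Numerically: ≈ 157.20833.
(This is only a lower bound; the true E[α(G)] may be larger.)

E[α(G)] ≥ 3773/24 ≈ 157.20833.


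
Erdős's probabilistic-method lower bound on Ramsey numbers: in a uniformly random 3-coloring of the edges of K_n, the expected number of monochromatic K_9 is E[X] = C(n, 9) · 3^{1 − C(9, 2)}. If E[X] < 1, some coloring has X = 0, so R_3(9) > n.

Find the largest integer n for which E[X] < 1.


We need C(n, 9) · 3^{1 − 36} < 1, i.e. C(n, 9) < 3^{36 − 1} = 50031545098999707.
Check values of n near the boundary:
  n = 296: C(296, 9) = 42513789098994080; 42513789098994080 < 50031545098999707? YES
  n = 297: C(297, 9) = 43842345008337645; 43842345008337645 < 50031545098999707? YES
  n = 298: C(298, 9) = 45207677551849890; 45207677551849890 < 50031545098999707? YES
  n = 299: C(299, 9) = 46610674441390059; 46610674441390059 < 50031545098999707? YES
  n = 300: C(300, 9) = 48052241692154700; 48052241692154700 < 50031545098999707? YES
  n = 301: C(301, 9) = 49533303936090975; 49533303936090975 < 50031545098999707? YES
  n = 302: C(302, 9) = 51054804739588650; 51054804739588650 < 50031545098999707? NO
  n = 303: C(303, 9) = 52617706925494425; 52617706925494425 < 50031545098999707? NO
  n = 304: C(304, 9) = 54222992899492560; 54222992899492560 < 50031545098999707? NO
The largest n with C(n, 9) < 50031545098999707 is n = 301 (where E[X] = 16511101312030325/16677181699666569 ≈ 0.9900415). Hence R_3(9) > 301, i.e. R_3(9) ≥ 302.

Largest n = 301; hence R_3(9) > 301.


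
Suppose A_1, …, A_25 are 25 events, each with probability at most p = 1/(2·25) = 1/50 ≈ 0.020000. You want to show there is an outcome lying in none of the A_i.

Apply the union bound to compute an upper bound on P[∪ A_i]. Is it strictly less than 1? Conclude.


Union bound: P[∪_{i=1}^{25} A_i] ≤ Σ_i P[A_i] ≤ 25·p = 25·(1/50) = 1/2.
Numerically: 1/2 ≈ 0.500000.
Is 1/2 < 1? YES.
Since P[∪ A_i] ≤ 1/2 < 1, the complement has P[∩ A_i^c] ≥ 1 − 1/2 = 1/2 > 0, so some outcome avoids every A_i.

25·p = 1/2 ≈ 0.500000; existence CERTIFIED by the union bound.
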